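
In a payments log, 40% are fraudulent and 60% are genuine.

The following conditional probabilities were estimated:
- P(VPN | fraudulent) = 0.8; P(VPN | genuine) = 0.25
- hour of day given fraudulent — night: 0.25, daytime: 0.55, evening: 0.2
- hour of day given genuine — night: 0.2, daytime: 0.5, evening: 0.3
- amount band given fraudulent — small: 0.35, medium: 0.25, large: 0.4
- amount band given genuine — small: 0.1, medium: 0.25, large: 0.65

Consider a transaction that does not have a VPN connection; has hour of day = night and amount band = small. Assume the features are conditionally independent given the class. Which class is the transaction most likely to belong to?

fraudulent: 0.4 × (1−0.8) × 0.25 × 0.35 = 0.007
genuine: 0.6 × (1−0.25) × 0.2 × 0.1 = 0.009
Highest score → genuine.

genuine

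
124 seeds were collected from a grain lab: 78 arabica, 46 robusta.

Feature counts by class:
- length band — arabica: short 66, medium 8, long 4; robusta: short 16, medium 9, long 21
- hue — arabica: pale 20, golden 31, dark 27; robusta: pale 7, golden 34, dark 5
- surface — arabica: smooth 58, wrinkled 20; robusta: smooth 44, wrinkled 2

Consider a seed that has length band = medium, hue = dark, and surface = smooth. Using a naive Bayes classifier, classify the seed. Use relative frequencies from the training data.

arabica

arabica: (78/124) × (8/78) × (27/78) × (58/78) ≈ 0.0166062
robusta: (46/124) × (9/46) × (5/46) × (44/46) ≈ 0.00754619
Highest score → arabica.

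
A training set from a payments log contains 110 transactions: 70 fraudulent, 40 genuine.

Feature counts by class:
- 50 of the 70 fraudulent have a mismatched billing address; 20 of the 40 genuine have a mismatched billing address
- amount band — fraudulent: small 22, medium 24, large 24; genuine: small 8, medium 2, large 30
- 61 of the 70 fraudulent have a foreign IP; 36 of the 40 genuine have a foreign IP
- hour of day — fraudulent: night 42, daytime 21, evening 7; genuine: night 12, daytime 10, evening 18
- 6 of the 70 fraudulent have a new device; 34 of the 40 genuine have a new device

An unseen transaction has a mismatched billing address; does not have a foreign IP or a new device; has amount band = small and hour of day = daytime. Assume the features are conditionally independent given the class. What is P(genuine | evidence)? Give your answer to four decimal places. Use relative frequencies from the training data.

0.0264

fraudulent: (70/110) × (50/70) × (22/70) × (9/70) × (21/70) × (64/70) ≈ 0.0050379
genuine: (40/110) × (20/40) × (8/40) × (4/40) × (10/40) × (6/40) ≈ 0.000136364
P(genuine | x) = 0.000136364 / 0.005174264 ≈ 0.0264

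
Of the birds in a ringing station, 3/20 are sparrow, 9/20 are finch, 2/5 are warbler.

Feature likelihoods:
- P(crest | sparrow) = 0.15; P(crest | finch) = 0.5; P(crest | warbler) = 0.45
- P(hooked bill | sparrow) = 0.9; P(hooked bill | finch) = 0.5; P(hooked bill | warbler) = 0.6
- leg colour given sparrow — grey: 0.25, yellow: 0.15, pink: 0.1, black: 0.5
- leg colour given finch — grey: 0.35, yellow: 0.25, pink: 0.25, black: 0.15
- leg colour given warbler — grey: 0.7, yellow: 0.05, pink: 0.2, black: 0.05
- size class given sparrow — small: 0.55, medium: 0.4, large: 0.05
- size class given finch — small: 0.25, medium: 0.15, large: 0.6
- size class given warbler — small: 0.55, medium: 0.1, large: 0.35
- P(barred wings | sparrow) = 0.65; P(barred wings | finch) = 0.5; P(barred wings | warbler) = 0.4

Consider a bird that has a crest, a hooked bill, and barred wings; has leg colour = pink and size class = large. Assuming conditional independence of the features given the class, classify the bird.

sparrow: 0.15 × 0.15 × 0.9 × 0.1 × 0.05 × 0.65 = 0.0000658125
finch: 0.45 × 0.5 × 0.5 × 0.25 × 0.6 × 0.5 = 0.0084375
warbler: 0.4 × 0.45 × 0.6 × 0.2 × 0.35 × 0.4 = 0.003024
Highest score → finch.

finch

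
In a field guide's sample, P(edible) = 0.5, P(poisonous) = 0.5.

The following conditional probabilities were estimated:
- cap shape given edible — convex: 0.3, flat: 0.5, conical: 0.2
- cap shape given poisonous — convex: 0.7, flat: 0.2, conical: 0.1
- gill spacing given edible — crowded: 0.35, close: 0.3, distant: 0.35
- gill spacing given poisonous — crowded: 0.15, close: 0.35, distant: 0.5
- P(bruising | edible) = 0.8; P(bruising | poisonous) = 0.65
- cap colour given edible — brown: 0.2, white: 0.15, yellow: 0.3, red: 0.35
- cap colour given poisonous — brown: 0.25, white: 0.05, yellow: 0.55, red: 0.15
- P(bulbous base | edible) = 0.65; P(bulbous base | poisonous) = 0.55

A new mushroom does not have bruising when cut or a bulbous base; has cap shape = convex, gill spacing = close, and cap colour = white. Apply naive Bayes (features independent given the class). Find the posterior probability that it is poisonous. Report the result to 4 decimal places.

0.6712

edible: 0.5 × 0.3 × 0.3 × (1−0.8) × 0.15 × (1−0.65) = 0.0004725
poisonous: 0.5 × 0.7 × 0.35 × (1−0.65) × 0.05 × (1−0.55) = 0.0009646875
P(poisonous | x) = 0.0009646875 / 0.0014371875 ≈ 0.6712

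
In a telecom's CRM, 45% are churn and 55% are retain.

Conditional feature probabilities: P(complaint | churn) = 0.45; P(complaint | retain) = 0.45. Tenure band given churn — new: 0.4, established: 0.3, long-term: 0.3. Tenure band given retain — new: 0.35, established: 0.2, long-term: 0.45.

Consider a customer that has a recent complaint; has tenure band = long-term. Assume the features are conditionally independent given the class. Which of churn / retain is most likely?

retain

churn: 0.45 × 0.45 × 0.3 = 0.06075
retain: 0.55 × 0.45 × 0.45 = 0.111375
Highest score → retain.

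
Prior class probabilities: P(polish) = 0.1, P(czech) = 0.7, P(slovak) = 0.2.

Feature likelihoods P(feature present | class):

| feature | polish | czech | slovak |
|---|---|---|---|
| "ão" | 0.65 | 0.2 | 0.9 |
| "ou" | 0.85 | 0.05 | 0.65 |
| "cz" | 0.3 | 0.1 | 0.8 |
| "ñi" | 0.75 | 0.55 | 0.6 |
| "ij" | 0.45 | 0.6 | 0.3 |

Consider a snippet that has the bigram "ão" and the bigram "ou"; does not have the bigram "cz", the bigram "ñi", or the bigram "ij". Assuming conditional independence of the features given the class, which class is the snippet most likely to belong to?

slovak

polish: 0.1 × 0.65 × 0.85 × (1−0.3) × (1−0.75) × (1−0.45) = 0.0053178125
czech: 0.7 × 0.2 × 0.05 × (1−0.1) × (1−0.55) × (1−0.6) = 0.001134
slovak: 0.2 × 0.9 × 0.65 × (1−0.8) × (1−0.6) × (1−0.3) = 0.006552
Highest score → slovak.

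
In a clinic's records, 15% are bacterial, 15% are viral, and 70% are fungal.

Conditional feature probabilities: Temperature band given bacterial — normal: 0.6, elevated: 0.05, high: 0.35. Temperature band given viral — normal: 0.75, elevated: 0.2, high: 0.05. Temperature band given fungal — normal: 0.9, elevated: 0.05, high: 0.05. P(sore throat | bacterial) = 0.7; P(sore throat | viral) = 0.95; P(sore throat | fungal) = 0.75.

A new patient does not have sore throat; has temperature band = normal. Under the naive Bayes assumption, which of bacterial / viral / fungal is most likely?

bacterial: 0.15 × 0.6 × (1−0.7) = 0.027
viral: 0.15 × 0.75 × (1−0.95) = 0.005625
fungal: 0.7 × 0.9 × (1−0.75) = 0.1575
Highest score → fungal.

fungal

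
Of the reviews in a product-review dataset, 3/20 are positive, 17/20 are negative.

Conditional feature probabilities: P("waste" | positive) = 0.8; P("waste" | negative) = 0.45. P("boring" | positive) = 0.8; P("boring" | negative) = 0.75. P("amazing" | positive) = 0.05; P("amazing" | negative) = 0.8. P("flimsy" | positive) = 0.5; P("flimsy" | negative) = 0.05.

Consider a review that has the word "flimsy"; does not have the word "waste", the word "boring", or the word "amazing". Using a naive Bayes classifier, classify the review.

positive

positive: 0.15 × (1−0.8) × (1−0.8) × (1−0.05) × 0.5 = 0.00285
negative: 0.85 × (1−0.45) × (1−0.75) × (1−0.8) × 0.05 = 0.00116875
Highest score → positive.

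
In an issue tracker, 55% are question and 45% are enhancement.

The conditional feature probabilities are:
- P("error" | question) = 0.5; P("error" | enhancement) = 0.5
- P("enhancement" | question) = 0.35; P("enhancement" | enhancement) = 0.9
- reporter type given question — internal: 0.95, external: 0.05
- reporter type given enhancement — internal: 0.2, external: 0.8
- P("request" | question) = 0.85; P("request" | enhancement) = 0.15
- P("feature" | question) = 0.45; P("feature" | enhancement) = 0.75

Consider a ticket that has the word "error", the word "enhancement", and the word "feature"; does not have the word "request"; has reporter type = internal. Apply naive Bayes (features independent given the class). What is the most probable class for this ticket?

enhancement

question: 0.55 × 0.5 × 0.35 × 0.95 × (1−0.85) × 0.45 = 0.00617203125
enhancement: 0.45 × 0.5 × 0.9 × 0.2 × (1−0.15) × 0.75 = 0.02581875
Highest score → enhancement.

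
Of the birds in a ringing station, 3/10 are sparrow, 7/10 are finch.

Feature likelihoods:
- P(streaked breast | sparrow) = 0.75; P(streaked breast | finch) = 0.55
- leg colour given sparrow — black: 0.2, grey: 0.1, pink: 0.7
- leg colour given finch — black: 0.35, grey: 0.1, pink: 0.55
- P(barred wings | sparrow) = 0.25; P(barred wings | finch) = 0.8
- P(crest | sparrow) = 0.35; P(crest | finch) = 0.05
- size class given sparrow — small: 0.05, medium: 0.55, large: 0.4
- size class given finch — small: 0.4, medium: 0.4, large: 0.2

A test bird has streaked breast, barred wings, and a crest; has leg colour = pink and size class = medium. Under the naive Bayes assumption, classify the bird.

sparrow

sparrow: 0.3 × 0.75 × 0.7 × 0.25 × 0.35 × 0.55 = 0.0075796875
finch: 0.7 × 0.55 × 0.55 × 0.8 × 0.05 × 0.4 = 0.003388
Highest score → sparrow.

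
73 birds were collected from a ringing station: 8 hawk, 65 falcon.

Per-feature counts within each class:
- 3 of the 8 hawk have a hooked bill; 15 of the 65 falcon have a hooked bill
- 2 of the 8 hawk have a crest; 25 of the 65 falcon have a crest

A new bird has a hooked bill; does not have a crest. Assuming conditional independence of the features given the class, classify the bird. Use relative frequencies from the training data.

hawk: (8/73) × (3/8) × (6/8) ≈ 0.0308219
falcon: (65/73) × (15/65) × (40/65) ≈ 0.126449
Highest score → falcon.

falcon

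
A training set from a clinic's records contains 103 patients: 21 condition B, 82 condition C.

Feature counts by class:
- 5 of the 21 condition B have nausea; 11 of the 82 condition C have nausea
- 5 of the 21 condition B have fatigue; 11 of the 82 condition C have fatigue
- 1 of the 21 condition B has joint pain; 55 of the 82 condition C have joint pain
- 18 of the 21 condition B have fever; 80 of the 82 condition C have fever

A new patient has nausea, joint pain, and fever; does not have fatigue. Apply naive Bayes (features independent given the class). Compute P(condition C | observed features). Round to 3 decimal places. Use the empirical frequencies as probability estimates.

0.976

condition B: (21/103) × (5/21) × (16/21) × (1/21) × (18/21) ≈ 0.00150962
condition C: (82/103) × (11/82) × (71/82) × (55/82) × (80/82) ≈ 0.0605097
P(condition C | x) = 0.0605097 / 0.06201932 ≈ 0.976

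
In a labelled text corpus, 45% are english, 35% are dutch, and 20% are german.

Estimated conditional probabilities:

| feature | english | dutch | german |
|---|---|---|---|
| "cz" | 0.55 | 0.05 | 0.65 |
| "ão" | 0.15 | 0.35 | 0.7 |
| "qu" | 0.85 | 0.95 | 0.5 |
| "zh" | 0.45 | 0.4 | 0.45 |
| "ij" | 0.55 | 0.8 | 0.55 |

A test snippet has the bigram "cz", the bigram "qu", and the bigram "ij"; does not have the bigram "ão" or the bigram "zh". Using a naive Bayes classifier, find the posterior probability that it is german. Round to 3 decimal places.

0.091

english: 0.45 × 0.55 × (1−0.15) × 0.85 × (1−0.45) × 0.55 = 0.054092671875
dutch: 0.35 × 0.05 × (1−0.35) × 0.95 × (1−0.4) × 0.8 = 0.005187
german: 0.2 × 0.65 × (1−0.7) × 0.5 × (1−0.45) × 0.55 = 0.00589875
P(german | x) = 0.00589875 / 0.065178421875 ≈ 0.091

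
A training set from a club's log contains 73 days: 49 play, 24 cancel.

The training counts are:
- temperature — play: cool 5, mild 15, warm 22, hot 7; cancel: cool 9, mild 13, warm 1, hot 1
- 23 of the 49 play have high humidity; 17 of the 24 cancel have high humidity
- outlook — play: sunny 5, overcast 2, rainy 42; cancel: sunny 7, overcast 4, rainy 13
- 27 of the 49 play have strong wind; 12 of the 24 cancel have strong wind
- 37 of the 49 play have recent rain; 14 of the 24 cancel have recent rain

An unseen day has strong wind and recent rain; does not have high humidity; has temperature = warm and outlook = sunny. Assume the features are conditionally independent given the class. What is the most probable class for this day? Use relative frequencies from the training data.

play

play: (49/73) × (22/49) × (26/49) × (5/49) × (27/49) × (37/49) ≈ 0.00678929
cancel: (24/73) × (1/24) × (7/24) × (7/24) × (12/24) × (14/24) ≈ 0.000339889
Highest score → play.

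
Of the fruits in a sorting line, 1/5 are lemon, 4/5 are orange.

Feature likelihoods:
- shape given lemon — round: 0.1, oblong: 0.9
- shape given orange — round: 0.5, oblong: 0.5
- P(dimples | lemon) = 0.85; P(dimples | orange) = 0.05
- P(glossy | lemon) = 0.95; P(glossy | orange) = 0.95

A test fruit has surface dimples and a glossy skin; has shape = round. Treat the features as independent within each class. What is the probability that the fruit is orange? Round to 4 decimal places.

lemon: 0.2 × 0.1 × 0.85 × 0.95 = 0.01615
orange: 0.8 × 0.5 × 0.05 × 0.95 = 0.019
P(orange | x) = 0.019 / 0.03515 ≈ 0.5405

0.5405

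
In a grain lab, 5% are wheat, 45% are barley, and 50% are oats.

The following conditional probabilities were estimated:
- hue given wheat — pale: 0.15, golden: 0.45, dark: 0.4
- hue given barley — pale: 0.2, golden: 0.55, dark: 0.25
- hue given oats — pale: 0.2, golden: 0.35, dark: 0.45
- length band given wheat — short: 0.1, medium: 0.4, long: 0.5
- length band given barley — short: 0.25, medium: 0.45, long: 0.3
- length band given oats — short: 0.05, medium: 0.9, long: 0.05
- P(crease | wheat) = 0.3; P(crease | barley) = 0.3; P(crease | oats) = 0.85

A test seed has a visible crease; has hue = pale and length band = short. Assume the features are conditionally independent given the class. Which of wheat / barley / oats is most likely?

wheat: 0.05 × 0.15 × 0.1 × 0.3 = 0.000225
barley: 0.45 × 0.2 × 0.25 × 0.3 = 0.00675
oats: 0.5 × 0.2 × 0.05 × 0.85 = 0.00425
Highest score → barley.

barley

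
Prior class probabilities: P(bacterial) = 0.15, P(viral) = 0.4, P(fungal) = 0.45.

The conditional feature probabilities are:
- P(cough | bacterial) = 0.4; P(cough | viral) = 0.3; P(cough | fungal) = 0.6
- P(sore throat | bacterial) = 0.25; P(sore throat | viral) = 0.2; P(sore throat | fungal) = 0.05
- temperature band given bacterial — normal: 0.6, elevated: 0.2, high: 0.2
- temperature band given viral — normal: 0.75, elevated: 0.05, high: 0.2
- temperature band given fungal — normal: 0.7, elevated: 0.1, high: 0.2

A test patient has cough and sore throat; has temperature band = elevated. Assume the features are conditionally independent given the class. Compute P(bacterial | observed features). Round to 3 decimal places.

bacterial: 0.15 × 0.4 × 0.25 × 0.2 = 0.003
viral: 0.4 × 0.3 × 0.2 × 0.05 = 0.0012
fungal: 0.45 × 0.6 × 0.05 × 0.1 = 0.00135
P(bacterial | x) = 0.003 / 0.00555 ≈ 0.541

0.541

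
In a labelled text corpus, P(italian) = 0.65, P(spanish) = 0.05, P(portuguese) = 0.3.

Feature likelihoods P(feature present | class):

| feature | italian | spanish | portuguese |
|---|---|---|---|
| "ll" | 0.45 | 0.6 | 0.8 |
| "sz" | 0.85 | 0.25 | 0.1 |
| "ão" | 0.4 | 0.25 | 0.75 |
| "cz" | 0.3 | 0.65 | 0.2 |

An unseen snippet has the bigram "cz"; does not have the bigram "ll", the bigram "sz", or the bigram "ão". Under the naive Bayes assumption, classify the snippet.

italian

italian: 0.65 × (1−0.45) × (1−0.85) × (1−0.4) × 0.3 = 0.0096525
spanish: 0.05 × (1−0.6) × (1−0.25) × (1−0.25) × 0.65 = 0.0073125
portuguese: 0.3 × (1−0.8) × (1−0.1) × (1−0.75) × 0.2 = 0.0027
Highest score → italian.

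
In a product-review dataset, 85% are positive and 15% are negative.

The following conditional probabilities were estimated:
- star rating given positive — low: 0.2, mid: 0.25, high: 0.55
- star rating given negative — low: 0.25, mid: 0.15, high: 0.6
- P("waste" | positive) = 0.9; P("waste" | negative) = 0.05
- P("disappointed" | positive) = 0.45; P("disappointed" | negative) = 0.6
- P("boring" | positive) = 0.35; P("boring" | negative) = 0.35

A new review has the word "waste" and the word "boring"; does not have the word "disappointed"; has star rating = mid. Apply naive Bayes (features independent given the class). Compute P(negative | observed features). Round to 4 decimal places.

0.0043

positive: 0.85 × 0.25 × 0.9 × (1−0.45) × 0.35 = 0.036815625
negative: 0.15 × 0.15 × 0.05 × (1−0.6) × 0.35 = 0.0001575
P(negative | x) = 0.0001575 / 0.036973125 ≈ 0.0043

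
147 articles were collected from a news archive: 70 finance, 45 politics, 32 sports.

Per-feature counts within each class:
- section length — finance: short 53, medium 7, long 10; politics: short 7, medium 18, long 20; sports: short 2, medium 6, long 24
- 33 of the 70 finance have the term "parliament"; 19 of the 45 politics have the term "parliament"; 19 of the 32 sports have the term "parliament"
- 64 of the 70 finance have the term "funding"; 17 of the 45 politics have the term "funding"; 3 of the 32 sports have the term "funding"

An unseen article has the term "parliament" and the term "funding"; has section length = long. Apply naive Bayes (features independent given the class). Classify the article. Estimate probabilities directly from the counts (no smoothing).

finance

finance: (70/147) × (10/70) × (33/70) × (64/70) ≈ 0.0293211
politics: (45/147) × (20/45) × (19/45) × (17/45) ≈ 0.0217015
sports: (32/147) × (24/32) × (19/32) × (3/32) ≈ 0.00908801
Highest score → finance.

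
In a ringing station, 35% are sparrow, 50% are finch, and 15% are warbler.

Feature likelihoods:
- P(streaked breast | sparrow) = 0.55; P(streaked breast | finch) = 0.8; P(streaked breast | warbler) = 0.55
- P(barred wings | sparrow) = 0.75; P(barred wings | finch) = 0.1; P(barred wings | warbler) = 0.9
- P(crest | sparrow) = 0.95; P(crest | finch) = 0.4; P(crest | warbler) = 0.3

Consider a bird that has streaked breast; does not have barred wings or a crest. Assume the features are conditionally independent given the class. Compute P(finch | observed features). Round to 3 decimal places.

sparrow: 0.35 × 0.55 × (1−0.75) × (1−0.95) = 0.00240625
finch: 0.5 × 0.8 × (1−0.1) × (1−0.4) = 0.216
warbler: 0.15 × 0.55 × (1−0.9) × (1−0.3) = 0.005775
P(finch | x) = 0.216 / 0.22418125 ≈ 0.964

0.964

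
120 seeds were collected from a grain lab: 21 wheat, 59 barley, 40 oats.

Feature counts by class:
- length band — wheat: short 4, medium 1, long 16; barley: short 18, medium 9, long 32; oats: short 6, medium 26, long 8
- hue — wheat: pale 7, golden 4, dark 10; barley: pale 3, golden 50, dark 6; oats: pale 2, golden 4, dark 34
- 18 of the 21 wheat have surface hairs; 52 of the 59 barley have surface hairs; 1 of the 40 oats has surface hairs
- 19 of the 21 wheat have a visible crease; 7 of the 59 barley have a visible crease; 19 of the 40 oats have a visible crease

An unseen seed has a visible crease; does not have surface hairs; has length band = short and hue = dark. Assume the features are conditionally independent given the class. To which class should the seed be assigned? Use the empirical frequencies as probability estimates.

oats

wheat: (21/120) × (4/21) × (10/21) × (3/21) × (19/21) ≈ 0.00205161
barley: (59/120) × (18/59) × (6/59) × (7/59) × (7/59) ≈ 0.000214725
oats: (40/120) × (6/40) × (34/40) × (39/40) × (19/40) = 0.0196828125
Highest score → oats.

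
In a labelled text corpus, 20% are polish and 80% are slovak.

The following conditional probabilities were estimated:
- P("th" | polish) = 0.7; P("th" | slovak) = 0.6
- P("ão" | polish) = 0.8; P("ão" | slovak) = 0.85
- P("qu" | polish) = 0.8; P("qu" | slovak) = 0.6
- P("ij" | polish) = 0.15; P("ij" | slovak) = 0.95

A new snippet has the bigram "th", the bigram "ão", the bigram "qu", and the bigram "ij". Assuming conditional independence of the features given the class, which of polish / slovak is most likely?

slovak

polish: 0.2 × 0.7 × 0.8 × 0.8 × 0.15 = 0.01344
slovak: 0.8 × 0.6 × 0.85 × 0.6 × 0.95 = 0.23256
Highest score → slovak.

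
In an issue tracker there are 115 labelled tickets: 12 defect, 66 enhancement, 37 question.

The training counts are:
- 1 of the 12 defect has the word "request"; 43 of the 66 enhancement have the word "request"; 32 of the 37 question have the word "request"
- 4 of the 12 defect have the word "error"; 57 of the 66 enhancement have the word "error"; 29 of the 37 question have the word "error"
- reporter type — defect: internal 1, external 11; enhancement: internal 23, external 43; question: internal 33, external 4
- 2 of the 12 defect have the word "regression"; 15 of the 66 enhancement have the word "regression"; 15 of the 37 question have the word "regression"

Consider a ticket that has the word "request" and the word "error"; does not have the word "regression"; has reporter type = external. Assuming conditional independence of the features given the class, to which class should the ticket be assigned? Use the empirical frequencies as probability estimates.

enhancement

defect: (12/115) × (1/12) × (4/12) × (11/12) × (10/12) ≈ 0.00221417
enhancement: (66/115) × (43/66) × (57/66) × (43/66) × (51/66) ≈ 0.162574
question: (37/115) × (32/37) × (29/37) × (4/37) × (22/37) ≈ 0.0140193
Highest score → enhancement.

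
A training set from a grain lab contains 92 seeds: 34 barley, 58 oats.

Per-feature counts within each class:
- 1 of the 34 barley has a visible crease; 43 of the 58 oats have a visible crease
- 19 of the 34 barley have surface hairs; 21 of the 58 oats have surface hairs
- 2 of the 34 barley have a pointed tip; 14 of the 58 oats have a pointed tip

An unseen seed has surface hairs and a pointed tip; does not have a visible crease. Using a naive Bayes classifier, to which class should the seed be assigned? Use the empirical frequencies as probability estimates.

barley: (34/92) × (33/34) × (19/34) × (2/34) ≈ 0.011791
oats: (58/92) × (15/58) × (21/58) × (14/58) ≈ 0.0142493
Highest score → oats.

oats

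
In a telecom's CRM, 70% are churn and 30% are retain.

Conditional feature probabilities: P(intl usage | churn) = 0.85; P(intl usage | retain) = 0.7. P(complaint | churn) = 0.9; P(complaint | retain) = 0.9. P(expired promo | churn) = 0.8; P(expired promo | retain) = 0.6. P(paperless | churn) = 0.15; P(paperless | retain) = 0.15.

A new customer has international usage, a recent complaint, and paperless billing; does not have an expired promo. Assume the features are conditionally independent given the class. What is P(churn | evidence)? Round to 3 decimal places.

0.586

churn: 0.7 × 0.85 × 0.9 × (1−0.8) × 0.15 = 0.016065
retain: 0.3 × 0.7 × 0.9 × (1−0.6) × 0.15 = 0.01134
P(churn | x) = 0.016065 / 0.027405 ≈ 0.586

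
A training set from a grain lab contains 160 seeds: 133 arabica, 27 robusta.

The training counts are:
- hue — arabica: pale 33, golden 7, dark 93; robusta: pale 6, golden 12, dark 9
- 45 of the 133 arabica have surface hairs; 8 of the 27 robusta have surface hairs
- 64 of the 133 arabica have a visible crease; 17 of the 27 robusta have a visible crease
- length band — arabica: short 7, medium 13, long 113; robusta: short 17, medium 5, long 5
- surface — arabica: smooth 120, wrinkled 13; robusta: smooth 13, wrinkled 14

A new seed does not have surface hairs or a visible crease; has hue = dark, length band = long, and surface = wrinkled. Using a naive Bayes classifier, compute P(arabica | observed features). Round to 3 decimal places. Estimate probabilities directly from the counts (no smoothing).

0.922

arabica: (133/160) × (93/133) × (88/133) × (69/133) × (113/133) × (13/133) ≈ 0.0165695
robusta: (27/160) × (9/27) × (19/27) × (10/27) × (5/27) × (14/27) ≈ 0.00140773
P(arabica | x) = 0.0165695 / 0.01797723 ≈ 0.922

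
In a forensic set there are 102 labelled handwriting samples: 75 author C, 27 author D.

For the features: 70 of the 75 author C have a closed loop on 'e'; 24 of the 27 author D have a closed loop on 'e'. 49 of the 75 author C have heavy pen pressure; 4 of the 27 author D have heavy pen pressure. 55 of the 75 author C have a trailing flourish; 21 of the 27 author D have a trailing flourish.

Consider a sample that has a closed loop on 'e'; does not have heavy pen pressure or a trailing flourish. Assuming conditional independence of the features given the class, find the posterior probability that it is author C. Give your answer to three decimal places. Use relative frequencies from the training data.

author C: (75/102) × (70/75) × (26/75) × (20/75) ≈ 0.0634423
author D: (27/102) × (24/27) × (23/27) × (6/27) ≈ 0.0445413
P(author C | x) = 0.0634423 / 0.1079836 ≈ 0.588

0.588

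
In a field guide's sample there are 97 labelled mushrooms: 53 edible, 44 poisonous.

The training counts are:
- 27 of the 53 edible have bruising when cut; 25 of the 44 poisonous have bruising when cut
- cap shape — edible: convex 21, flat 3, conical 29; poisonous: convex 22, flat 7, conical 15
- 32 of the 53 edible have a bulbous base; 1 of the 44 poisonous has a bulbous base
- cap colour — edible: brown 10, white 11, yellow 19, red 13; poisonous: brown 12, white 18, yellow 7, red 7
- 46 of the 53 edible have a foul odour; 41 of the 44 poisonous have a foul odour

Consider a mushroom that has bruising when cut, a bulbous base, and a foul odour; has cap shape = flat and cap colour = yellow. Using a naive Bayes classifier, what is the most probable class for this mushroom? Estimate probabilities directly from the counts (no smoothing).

edible: (53/97) × (27/53) × (3/53) × (32/53) × (19/53) × (46/53) ≈ 0.00295986
poisonous: (44/97) × (25/44) × (7/44) × (1/44) × (7/44) × (41/44) ≈ 0.000138146
Highest score → edible.

edible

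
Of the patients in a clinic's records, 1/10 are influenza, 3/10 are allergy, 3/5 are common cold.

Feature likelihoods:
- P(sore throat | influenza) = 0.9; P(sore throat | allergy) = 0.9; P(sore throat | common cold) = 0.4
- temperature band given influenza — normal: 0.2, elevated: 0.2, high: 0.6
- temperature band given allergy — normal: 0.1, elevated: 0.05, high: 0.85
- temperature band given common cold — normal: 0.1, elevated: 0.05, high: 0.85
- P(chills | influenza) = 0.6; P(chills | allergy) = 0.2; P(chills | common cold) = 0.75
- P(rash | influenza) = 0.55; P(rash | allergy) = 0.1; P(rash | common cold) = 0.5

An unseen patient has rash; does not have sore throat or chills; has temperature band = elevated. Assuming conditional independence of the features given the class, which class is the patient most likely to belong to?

influenza: 0.1 × (1−0.9) × 0.2 × (1−0.6) × 0.55 = 0.00044
allergy: 0.3 × (1−0.9) × 0.05 × (1−0.2) × 0.1 = 0.00012
common cold: 0.6 × (1−0.4) × 0.05 × (1−0.75) × 0.5 = 0.00225
Highest score → common cold.

common cold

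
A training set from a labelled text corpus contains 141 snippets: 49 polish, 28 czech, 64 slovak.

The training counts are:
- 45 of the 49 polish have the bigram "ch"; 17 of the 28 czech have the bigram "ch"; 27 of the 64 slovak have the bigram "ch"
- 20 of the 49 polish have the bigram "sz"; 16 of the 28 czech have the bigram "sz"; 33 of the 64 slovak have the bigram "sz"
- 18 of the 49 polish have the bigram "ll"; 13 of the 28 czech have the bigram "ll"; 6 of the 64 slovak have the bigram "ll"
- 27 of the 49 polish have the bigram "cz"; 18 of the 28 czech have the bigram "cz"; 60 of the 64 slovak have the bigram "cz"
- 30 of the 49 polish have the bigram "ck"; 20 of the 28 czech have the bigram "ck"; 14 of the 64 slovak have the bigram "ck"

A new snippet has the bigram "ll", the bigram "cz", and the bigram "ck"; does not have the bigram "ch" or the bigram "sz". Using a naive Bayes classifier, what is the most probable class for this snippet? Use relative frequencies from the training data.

czech

polish: (49/141) × (4/49) × (29/49) × (18/49) × (27/49) × (30/49) ≈ 0.00208071
czech: (28/141) × (11/28) × (12/28) × (13/28) × (18/28) × (20/28) ≈ 0.00712801
slovak: (64/141) × (37/64) × (31/64) × (6/64) × (60/64) × (14/64) ≈ 0.00244374
Highest score → czech.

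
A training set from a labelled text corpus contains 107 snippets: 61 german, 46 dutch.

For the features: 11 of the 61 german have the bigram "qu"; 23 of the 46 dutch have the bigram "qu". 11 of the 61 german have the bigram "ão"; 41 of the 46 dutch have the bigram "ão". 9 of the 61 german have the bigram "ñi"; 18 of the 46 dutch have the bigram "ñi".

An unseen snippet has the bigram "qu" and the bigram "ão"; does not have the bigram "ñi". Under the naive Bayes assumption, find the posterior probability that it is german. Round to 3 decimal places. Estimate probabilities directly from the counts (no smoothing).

german: (61/107) × (11/61) × (11/61) × (52/61) ≈ 0.0158032
dutch: (46/107) × (23/46) × (41/46) × (28/46) ≈ 0.116619
P(german | x) = 0.0158032 / 0.1324222 ≈ 0.119

0.119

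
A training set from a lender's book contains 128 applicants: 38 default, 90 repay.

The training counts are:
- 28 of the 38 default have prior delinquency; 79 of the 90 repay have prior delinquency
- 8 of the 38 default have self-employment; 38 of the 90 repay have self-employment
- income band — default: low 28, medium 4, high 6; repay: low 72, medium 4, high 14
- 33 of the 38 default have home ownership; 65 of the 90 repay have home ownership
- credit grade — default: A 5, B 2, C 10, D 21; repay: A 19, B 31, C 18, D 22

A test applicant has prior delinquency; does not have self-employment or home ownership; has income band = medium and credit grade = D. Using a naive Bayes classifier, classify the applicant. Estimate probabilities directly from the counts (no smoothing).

default: (38/128) × (28/38) × (30/38) × (4/38) × (5/38) × (21/38) ≈ 0.00132186
repay: (90/128) × (79/90) × (52/90) × (4/90) × (25/90) × (22/90) ≈ 0.00107615
Highest score → default.

default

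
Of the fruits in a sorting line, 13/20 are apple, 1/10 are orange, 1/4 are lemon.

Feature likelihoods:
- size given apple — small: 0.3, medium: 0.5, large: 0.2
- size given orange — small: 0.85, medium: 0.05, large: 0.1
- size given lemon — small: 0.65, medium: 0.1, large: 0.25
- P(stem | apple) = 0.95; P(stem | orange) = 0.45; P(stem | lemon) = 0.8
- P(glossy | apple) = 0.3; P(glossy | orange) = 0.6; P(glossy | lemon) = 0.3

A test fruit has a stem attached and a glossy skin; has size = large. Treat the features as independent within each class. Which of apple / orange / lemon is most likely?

apple

apple: 0.65 × 0.2 × 0.95 × 0.3 = 0.03705
orange: 0.1 × 0.1 × 0.45 × 0.6 = 0.0027
lemon: 0.25 × 0.25 × 0.8 × 0.3 = 0.015
Highest score → apple.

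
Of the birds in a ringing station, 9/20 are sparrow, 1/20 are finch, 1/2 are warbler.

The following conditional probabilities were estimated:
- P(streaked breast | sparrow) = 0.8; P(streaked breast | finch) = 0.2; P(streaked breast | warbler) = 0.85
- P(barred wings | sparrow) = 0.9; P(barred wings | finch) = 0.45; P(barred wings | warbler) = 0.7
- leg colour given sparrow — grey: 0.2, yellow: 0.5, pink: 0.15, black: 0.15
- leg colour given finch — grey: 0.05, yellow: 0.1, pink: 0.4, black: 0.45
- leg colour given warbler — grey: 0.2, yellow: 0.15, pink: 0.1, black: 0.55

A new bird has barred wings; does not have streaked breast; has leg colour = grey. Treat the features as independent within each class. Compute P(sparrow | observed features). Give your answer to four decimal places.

sparrow: 0.45 × (1−0.8) × 0.9 × 0.2 = 0.0162
finch: 0.05 × (1−0.2) × 0.45 × 0.05 = 0.0009
warbler: 0.5 × (1−0.85) × 0.7 × 0.2 = 0.0105
P(sparrow | x) = 0.0162 / 0.0276 ≈ 0.5870

0.5870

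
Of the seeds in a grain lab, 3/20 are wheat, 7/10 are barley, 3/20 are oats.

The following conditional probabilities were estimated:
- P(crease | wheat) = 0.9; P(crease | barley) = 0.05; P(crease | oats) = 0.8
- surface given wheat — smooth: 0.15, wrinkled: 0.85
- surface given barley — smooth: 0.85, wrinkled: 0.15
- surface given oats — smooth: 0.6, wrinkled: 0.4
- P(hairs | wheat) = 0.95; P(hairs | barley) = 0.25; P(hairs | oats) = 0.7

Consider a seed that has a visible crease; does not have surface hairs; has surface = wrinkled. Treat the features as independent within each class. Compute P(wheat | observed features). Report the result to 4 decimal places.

0.2383

wheat: 0.15 × 0.9 × 0.85 × (1−0.95) = 0.0057375
barley: 0.7 × 0.05 × 0.15 × (1−0.25) = 0.0039375
oats: 0.15 × 0.8 × 0.4 × (1−0.7) = 0.0144
P(wheat | x) = 0.0057375 / 0.024075 ≈ 0.2383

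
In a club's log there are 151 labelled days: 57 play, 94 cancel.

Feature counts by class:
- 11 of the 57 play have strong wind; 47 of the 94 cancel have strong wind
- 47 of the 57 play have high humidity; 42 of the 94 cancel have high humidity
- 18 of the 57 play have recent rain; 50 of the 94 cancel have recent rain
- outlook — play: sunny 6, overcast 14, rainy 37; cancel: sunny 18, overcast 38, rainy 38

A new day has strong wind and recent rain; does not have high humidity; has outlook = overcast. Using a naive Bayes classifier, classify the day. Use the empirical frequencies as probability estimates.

cancel

play: (57/151) × (11/57) × (10/57) × (18/57) × (14/57) ≈ 0.000991269
cancel: (94/151) × (47/94) × (52/94) × (50/94) × (38/94) ≈ 0.0370249
Highest score → cancel.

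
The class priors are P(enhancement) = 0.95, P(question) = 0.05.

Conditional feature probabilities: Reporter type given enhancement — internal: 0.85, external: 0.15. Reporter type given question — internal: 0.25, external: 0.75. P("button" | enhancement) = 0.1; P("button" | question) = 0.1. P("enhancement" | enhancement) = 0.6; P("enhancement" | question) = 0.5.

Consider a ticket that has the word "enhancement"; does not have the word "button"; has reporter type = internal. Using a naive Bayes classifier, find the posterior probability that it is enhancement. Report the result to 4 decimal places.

enhancement: 0.95 × 0.85 × (1−0.1) × 0.6 = 0.43605
question: 0.05 × 0.25 × (1−0.1) × 0.5 = 0.005625
P(enhancement | x) = 0.43605 / 0.441675 ≈ 0.9873

0.9873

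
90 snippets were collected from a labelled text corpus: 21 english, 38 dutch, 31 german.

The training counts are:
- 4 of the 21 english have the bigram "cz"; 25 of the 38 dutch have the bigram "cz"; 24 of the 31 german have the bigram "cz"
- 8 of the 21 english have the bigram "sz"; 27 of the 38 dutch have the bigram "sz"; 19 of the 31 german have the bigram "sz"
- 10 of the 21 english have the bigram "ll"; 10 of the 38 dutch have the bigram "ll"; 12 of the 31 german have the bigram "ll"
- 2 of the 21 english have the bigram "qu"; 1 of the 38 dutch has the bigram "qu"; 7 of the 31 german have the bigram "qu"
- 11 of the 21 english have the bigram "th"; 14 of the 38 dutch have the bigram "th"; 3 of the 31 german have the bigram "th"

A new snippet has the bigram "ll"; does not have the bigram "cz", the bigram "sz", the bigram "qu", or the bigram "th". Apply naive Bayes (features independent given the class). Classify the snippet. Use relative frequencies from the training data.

english: (21/90) × (17/21) × (13/21) × (10/21) × (19/21) × (10/21) ≈ 0.0239898
dutch: (38/90) × (13/38) × (11/38) × (10/38) × (37/38) × (24/38) ≈ 0.00676662
german: (31/90) × (7/31) × (12/31) × (12/31) × (24/31) × (28/31) ≈ 0.00814968
Highest score → english.

english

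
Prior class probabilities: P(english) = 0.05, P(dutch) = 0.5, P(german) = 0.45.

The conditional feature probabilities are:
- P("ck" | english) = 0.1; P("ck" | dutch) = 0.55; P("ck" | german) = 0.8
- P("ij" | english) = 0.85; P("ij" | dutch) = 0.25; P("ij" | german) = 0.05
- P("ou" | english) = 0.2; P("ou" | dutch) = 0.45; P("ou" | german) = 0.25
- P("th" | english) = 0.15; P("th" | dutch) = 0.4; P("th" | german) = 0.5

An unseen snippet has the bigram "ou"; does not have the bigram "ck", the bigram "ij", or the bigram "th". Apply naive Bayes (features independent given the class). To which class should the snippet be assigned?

dutch

english: 0.05 × (1−0.1) × (1−0.85) × 0.2 × (1−0.15) = 0.0011475
dutch: 0.5 × (1−0.55) × (1−0.25) × 0.45 × (1−0.4) = 0.0455625
german: 0.45 × (1−0.8) × (1−0.05) × 0.25 × (1−0.5) = 0.0106875
Highest score → dutch.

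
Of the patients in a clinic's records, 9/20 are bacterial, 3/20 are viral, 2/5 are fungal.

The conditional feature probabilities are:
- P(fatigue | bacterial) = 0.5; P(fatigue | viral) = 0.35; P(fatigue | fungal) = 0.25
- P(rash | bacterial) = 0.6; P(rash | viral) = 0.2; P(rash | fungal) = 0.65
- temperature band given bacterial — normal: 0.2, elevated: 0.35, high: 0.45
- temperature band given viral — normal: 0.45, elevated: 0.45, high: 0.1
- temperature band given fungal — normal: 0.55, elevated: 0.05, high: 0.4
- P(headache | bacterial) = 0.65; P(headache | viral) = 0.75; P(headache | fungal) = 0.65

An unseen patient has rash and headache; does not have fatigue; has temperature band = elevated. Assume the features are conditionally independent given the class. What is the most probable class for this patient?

bacterial: 0.45 × (1−0.5) × 0.6 × 0.35 × 0.65 = 0.0307125
viral: 0.15 × (1−0.35) × 0.2 × 0.45 × 0.75 = 0.00658125
fungal: 0.4 × (1−0.25) × 0.65 × 0.05 × 0.65 = 0.0063375
Highest score → bacterial.

bacterial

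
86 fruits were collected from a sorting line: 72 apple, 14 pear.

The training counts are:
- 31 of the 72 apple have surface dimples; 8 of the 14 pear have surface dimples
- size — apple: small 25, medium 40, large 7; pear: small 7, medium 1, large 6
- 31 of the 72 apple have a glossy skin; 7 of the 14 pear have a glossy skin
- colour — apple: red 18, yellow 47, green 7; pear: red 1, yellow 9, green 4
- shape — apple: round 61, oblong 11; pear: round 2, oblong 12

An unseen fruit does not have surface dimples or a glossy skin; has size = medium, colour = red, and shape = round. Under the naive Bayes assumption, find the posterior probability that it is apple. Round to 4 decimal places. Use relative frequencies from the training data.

apple: (72/86) × (41/72) × (40/72) × (41/72) × (18/72) × (61/72) ≈ 0.0319449
pear: (14/86) × (6/14) × (1/14) × (7/14) × (1/14) × (2/14) ≈ 0.0000254255
P(apple | x) = 0.0319449 / 0.0319703255 ≈ 0.9992

0.9992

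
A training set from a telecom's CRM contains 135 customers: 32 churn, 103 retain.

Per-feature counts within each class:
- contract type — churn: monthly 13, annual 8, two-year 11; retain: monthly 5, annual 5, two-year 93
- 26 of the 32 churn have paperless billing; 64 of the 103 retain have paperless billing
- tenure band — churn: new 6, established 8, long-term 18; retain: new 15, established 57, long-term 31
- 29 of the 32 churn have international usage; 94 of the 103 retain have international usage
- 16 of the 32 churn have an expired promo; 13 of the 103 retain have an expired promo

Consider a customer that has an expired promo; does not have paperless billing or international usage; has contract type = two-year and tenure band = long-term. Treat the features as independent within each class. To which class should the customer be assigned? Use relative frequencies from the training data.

churn: (32/135) × (11/32) × (6/32) × (18/32) × (3/32) × (16/32) = 0.00040283203125
retain: (103/135) × (93/103) × (39/103) × (31/103) × (9/103) × (13/103) ≈ 0.00086579
Highest score → retain.

retain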